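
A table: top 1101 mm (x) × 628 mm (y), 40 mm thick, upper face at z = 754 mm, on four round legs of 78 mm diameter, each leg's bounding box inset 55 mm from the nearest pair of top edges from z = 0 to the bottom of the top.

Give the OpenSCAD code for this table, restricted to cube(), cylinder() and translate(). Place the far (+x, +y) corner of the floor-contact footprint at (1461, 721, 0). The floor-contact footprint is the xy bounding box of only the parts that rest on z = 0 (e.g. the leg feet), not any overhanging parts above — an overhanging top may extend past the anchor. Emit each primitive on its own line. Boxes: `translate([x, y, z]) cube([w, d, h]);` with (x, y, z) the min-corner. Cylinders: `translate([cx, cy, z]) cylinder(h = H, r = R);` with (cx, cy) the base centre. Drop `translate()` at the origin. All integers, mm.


translate([415, 148, 714]) cube([1101, 628, 40]);
translate([509, 242, 0]) cylinder(h = 714, r = 39);
translate([1422, 242, 0]) cylinder(h = 714, r = 39);
translate([509, 682, 0]) cylinder(h = 714, r = 39);
translate([1422, 682, 0]) cylinder(h = 714, r = 39);


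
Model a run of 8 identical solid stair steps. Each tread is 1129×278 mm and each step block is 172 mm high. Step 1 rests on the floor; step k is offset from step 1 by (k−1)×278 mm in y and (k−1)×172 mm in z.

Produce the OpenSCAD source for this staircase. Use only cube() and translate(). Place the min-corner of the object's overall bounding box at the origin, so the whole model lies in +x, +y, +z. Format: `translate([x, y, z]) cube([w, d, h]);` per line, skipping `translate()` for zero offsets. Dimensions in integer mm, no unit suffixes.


cube([1129, 278, 172]);
translate([0, 278, 172]) cube([1129, 278, 172]);
translate([0, 556, 344]) cube([1129, 278, 172]);
translate([0, 834, 516]) cube([1129, 278, 172]);
translate([0, 1112, 688]) cube([1129, 278, 172]);
translate([0, 1390, 860]) cube([1129, 278, 172]);
translate([0, 1668, 1032]) cube([1129, 278, 172]);
translate([0, 1946, 1204]) cube([1129, 278, 172]);


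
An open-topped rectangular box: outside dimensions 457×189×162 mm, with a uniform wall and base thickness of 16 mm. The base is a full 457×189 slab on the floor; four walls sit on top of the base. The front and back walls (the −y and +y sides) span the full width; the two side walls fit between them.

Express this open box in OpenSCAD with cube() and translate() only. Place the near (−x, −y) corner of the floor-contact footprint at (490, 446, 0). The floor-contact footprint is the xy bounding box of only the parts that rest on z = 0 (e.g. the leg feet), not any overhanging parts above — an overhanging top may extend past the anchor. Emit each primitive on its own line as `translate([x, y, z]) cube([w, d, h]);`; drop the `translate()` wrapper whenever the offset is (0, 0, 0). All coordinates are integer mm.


translate([490, 446, 0]) cube([457, 189, 16]);
translate([490, 446, 16]) cube([457, 16, 146]);
translate([490, 619, 16]) cube([457, 16, 146]);
translate([490, 462, 16]) cube([16, 157, 146]);
translate([931, 462, 16]) cube([16, 157, 146]);


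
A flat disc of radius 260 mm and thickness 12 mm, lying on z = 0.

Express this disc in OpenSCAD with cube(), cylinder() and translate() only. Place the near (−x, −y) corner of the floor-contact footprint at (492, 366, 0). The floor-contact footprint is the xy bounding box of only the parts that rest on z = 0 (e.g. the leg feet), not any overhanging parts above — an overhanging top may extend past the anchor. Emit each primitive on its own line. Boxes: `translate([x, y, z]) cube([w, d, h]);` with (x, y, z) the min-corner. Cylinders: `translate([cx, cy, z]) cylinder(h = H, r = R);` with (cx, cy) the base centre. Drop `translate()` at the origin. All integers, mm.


translate([752, 626, 0]) cylinder(h = 12, r = 260);


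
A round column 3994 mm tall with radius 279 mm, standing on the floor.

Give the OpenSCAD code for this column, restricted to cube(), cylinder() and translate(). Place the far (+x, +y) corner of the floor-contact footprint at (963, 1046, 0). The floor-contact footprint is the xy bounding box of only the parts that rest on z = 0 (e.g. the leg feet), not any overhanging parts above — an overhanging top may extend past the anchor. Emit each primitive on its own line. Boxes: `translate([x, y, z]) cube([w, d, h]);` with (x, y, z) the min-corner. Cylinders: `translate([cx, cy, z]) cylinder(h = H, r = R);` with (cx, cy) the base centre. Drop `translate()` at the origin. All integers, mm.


translate([684, 767, 0]) cylinder(h = 3994, r = 279);


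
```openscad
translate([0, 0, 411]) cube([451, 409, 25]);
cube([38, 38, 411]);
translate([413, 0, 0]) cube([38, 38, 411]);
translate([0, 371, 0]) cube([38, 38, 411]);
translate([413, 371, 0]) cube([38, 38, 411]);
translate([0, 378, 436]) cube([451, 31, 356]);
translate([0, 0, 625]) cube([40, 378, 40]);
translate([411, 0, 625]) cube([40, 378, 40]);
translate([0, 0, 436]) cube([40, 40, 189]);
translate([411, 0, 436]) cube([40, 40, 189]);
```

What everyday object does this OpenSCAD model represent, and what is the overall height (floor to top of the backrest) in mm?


A chair. The overall height is 792 mm.

A slab on four corner posts with a tall panel at the back — a chair. The seat slab sits at z = 411 with thickness 25, and the 356 mm backrest starts at the seat top, so the overall height is 411 + 25 + 356 = 792 mm.


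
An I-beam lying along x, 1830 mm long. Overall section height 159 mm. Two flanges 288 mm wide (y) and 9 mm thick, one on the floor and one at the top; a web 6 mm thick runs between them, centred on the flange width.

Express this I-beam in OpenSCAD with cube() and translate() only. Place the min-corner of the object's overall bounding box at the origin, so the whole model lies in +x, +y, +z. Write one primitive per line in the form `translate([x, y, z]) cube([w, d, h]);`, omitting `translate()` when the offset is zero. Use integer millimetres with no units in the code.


cube([1830, 288, 9]);
translate([0, 141, 9]) cube([1830, 6, 141]);
translate([0, 0, 150]) cube([1830, 288, 9]);


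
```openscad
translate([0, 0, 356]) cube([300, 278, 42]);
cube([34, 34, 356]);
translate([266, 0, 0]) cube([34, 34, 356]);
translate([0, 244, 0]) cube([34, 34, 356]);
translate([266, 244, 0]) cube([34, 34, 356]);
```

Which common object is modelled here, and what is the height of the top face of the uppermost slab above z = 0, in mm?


A stool. The seat height is 398 mm.

A 300×278×42 slab at z = 356 on four corner posts — a stool. The seat top is 356 + 42 = 398 mm.


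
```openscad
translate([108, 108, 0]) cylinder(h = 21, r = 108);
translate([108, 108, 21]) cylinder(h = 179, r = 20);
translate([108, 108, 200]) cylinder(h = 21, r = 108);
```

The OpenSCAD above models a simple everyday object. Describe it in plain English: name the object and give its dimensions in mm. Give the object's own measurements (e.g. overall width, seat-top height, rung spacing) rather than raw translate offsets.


A spool: two coaxial disc flanges of radius 108 mm and thickness 21 mm, joined by a core cylinder of radius 20 mm and height 179 mm. The lower flange rests on z = 0 and the three cylinders share a vertical axis.


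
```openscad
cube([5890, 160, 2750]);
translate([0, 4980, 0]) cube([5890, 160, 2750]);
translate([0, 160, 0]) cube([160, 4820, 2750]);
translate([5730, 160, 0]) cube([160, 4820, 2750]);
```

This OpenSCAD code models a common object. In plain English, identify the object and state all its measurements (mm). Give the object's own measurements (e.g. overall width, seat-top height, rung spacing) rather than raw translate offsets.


The wall frame of a small rectangular building: four walls, each 2750 mm tall and 160 mm thick, enclosing a footprint 5890 mm (x) by 5140 mm (y) outside-to-outside, with no floor or roof. The front and back walls (the −y and +y sides) span the full width; the two side walls fit between them.


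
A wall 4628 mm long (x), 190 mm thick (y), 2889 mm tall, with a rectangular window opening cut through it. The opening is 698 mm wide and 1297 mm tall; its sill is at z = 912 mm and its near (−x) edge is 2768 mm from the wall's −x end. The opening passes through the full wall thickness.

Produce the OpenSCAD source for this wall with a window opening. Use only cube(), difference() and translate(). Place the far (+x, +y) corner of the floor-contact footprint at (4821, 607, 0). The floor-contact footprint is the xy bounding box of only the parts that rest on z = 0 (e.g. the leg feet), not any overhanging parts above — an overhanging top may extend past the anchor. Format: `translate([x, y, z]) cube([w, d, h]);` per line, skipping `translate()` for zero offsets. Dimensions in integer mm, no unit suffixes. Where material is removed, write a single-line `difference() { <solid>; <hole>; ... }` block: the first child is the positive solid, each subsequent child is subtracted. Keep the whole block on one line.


difference() { translate([193, 417, 0]) cube([4628, 190, 2889]); translate([2961, 417, 912]) cube([698, 190, 1297]); }


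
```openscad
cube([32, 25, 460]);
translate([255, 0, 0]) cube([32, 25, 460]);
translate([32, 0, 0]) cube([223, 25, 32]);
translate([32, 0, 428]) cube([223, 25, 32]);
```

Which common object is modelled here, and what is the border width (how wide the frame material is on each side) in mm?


A picture frame. The border width is 32 mm.

Four thin pieces enclosing a rectangular opening — a picture frame. The two full-height stiles are 460 mm tall; the top rail sits at z = 428 and is 32 mm tall, so the border above the opening is 460 − 428 = 32 mm, matching the stile x-width.


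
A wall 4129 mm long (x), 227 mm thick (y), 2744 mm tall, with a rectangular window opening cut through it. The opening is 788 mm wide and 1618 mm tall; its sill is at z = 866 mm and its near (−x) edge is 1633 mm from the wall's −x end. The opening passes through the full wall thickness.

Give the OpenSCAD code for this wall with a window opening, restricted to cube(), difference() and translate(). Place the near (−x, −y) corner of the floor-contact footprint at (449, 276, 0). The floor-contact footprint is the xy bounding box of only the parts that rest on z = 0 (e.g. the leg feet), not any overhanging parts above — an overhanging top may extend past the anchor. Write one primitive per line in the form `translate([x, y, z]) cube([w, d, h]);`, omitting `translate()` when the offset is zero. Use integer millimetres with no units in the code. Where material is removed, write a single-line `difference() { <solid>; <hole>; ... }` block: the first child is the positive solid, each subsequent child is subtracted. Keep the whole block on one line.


difference() { translate([449, 276, 0]) cube([4129, 227, 2744]); translate([2082, 276, 866]) cube([788, 227, 1618]); }


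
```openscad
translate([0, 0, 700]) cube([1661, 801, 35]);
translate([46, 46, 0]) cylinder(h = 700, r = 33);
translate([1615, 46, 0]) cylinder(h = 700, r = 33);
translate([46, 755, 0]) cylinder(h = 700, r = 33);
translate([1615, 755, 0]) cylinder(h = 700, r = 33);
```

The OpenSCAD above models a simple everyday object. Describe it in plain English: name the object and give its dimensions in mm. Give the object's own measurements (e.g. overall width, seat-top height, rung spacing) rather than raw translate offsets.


A table: top 1661 mm (x) × 801 mm (y), 35 mm thick, upper face at z = 735 mm, on four round legs of 66 mm diameter, each leg's bounding box inset 13 mm from the nearest pair of top edges from z = 0 to the bottom of the top.


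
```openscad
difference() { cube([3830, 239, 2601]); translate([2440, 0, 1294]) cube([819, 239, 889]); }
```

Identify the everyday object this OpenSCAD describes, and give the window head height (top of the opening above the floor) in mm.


A wall with a window opening. The window head height is 2183 mm.

A wall with a rectangular opening subtracted — a window. Sill at z = 1294, opening 889 mm tall, so the head is at 1294 + 889 = 2183 mm.


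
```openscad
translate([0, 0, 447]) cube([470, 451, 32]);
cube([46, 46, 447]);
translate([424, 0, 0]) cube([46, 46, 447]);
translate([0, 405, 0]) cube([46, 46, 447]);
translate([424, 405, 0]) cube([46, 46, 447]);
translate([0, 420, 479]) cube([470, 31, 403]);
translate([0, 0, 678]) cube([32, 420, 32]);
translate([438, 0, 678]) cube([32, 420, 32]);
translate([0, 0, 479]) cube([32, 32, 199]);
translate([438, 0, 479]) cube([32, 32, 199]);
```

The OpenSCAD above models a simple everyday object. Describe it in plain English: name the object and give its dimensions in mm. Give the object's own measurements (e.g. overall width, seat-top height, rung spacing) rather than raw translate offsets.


A chair. The seat is a 470×451×32 mm slab with its top at z = 479 mm, on four 46×46 mm corner legs (flush with the seat edges, standing on z = 0). A flat backrest 31 mm thick, 403 mm tall, spans the full seat width and rises from the seat top along its +y edge, rear face flush with the rear of the seat. Two armrests of 32×32 mm section run along each side from the seat's front edge to the front of the backrest, top faces 231 mm above the seat top and outer faces flush with the seat's x-edges; a 32×32 mm post under the front of each armrest stands on the seat at the front corner.


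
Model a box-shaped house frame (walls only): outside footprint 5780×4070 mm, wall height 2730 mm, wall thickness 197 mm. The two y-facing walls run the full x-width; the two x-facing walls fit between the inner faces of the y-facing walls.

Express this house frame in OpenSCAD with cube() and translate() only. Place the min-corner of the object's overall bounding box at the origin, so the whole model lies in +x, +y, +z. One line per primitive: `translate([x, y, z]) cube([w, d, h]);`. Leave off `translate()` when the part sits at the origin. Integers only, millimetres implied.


cube([5780, 197, 2730]);
translate([0, 3873, 0]) cube([5780, 197, 2730]);
translate([0, 197, 0]) cube([197, 3676, 2730]);
translate([5583, 197, 0]) cube([197, 3676, 2730]);


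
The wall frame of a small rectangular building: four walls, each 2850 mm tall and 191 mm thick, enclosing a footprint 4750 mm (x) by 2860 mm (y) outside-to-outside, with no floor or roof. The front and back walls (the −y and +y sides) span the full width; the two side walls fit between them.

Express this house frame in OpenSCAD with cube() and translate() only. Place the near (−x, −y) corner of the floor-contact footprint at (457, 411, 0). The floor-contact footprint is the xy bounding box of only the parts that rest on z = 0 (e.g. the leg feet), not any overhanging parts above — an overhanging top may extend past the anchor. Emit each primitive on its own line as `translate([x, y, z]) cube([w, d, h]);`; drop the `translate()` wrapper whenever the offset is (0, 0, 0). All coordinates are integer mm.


translate([457, 411, 0]) cube([4750, 191, 2850]);
translate([457, 3080, 0]) cube([4750, 191, 2850]);
translate([457, 602, 0]) cube([191, 2478, 2850]);
translate([5016, 602, 0]) cube([191, 2478, 2850]);


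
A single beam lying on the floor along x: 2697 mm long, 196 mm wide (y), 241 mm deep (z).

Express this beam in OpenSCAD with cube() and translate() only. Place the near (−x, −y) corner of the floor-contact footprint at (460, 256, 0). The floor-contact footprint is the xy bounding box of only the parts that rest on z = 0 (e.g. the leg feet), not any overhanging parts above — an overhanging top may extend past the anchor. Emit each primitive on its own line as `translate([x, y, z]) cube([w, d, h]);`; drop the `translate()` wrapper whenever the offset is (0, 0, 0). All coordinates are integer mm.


translate([460, 256, 0]) cube([2697, 196, 241]);


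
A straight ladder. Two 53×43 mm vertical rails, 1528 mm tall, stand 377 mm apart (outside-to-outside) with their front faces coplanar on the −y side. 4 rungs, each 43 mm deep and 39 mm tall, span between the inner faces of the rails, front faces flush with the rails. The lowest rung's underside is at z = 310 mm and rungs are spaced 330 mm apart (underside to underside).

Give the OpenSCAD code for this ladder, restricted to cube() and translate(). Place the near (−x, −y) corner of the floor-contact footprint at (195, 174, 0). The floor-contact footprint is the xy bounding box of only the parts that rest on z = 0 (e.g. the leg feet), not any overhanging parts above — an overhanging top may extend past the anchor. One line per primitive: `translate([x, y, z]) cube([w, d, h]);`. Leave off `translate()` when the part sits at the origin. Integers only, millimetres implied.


translate([195, 174, 0]) cube([53, 43, 1528]);
translate([519, 174, 0]) cube([53, 43, 1528]);
translate([248, 174, 310]) cube([271, 43, 39]);
translate([248, 174, 640]) cube([271, 43, 39]);
translate([248, 174, 970]) cube([271, 43, 39]);
translate([248, 174, 1300]) cube([271, 43, 39]);


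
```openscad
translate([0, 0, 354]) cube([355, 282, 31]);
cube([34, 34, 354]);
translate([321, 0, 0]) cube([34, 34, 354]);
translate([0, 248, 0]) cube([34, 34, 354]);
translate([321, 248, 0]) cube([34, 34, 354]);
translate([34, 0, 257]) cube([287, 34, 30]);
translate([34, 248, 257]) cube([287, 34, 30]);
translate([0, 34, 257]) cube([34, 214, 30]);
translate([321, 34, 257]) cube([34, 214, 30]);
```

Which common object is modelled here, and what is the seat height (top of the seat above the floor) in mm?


A stool. The seat height is 385 mm.

A 355×282×31 slab at z = 354 on four corner posts — a stool. The seat top is 354 + 31 = 385 mm.


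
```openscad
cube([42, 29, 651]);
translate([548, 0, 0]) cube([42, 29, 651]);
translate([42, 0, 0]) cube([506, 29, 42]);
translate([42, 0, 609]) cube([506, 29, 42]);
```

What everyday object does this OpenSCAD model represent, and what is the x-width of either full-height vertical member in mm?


A picture frame. The border width is 42 mm.

Four thin pieces enclosing a rectangular opening — a picture frame. The two full-height stiles are 651 mm tall; the top rail sits at z = 609 and is 42 mm tall, so the border above the opening is 651 − 609 = 42 mm, matching the stile x-width.


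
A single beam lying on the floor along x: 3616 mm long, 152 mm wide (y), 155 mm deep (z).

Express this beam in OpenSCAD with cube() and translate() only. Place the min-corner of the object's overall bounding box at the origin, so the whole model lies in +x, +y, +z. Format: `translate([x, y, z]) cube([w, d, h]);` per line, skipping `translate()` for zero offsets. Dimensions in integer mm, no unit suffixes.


cube([3616, 152, 155]);


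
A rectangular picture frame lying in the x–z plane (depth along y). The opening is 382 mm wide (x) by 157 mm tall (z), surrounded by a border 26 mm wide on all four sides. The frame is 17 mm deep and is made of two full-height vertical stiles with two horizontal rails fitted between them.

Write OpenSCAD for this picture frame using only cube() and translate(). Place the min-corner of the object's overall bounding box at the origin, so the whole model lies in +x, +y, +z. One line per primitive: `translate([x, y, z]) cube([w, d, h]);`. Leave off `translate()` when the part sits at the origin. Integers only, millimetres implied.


cube([26, 17, 209]);
translate([408, 0, 0]) cube([26, 17, 209]);
translate([26, 0, 0]) cube([382, 17, 26]);
translate([26, 0, 183]) cube([382, 17, 26]);


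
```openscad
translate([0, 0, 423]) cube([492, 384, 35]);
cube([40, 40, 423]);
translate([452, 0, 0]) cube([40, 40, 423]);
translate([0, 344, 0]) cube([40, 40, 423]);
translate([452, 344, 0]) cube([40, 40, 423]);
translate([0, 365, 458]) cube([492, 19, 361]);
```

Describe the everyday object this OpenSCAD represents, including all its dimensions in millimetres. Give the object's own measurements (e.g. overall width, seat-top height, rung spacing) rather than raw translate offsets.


A chair. The seat is a 492×384×35 mm slab with its top at z = 458 mm, on four 40×40 mm corner legs (flush with the seat edges, standing on z = 0). A flat backrest 19 mm thick, 361 mm tall, spans the full seat width and rises from the seat top along its +y edge, rear face flush with the rear of the seat.


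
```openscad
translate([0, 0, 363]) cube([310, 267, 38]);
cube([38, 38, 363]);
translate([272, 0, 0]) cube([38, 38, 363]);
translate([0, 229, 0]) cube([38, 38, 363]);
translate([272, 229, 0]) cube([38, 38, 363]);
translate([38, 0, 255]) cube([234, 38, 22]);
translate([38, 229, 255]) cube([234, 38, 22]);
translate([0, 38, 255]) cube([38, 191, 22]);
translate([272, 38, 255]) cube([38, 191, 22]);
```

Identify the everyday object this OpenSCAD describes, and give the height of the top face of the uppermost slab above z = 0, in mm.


A stool. The seat height is 401 mm.

A 310×267×38 slab at z = 363 on four corner posts — a stool. The seat top is 363 + 38 = 401 mm.


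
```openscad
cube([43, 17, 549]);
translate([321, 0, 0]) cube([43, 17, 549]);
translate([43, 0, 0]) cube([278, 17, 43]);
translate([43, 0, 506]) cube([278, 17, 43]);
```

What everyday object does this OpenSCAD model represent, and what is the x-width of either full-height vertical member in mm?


A picture frame. The border width is 43 mm.

Four thin pieces enclosing a rectangular opening — a picture frame. The two full-height stiles are 549 mm tall; the top rail sits at z = 506 and is 43 mm tall, so the border above the opening is 549 − 506 = 43 mm, matching the stile x-width.


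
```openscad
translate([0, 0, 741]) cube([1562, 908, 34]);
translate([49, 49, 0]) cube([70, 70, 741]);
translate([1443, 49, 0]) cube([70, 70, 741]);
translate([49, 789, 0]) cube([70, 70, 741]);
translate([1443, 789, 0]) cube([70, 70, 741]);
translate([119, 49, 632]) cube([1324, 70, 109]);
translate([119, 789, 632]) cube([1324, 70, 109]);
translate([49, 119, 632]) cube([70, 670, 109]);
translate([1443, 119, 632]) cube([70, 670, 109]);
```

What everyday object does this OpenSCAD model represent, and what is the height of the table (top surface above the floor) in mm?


A table. The table height is 775 mm.

A 1562×908×34 slab sits at z = 741 on four 70 mm square posts — a table. The top surface is at 741 + 34 = 775 mm.


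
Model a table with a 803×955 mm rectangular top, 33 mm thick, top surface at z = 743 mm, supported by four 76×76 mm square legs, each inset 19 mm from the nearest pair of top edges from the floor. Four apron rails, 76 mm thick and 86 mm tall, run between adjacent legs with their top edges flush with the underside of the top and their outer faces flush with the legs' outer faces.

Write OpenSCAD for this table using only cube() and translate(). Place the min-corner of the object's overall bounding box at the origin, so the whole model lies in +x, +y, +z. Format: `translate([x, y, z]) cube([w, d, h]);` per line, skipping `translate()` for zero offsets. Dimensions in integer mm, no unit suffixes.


translate([0, 0, 710]) cube([803, 955, 33]);
translate([19, 19, 0]) cube([76, 76, 710]);
translate([708, 19, 0]) cube([76, 76, 710]);
translate([19, 860, 0]) cube([76, 76, 710]);
translate([708, 860, 0]) cube([76, 76, 710]);
translate([95, 19, 624]) cube([613, 76, 86]);
translate([95, 860, 624]) cube([613, 76, 86]);
translate([19, 95, 624]) cube([76, 765, 86]);
translate([708, 95, 624]) cube([76, 765, 86]);


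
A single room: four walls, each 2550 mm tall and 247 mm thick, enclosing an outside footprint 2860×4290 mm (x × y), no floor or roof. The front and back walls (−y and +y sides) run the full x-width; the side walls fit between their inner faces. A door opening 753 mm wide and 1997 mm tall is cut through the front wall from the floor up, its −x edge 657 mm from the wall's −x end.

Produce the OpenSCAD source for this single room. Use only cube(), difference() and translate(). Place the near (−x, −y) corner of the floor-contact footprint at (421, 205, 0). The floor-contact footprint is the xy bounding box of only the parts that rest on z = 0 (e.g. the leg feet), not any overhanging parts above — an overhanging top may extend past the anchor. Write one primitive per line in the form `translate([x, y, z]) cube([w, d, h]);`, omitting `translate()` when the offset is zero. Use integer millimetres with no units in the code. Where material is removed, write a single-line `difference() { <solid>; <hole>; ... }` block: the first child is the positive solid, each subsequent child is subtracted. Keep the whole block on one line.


difference() { translate([421, 205, 0]) cube([2860, 247, 2550]); translate([1078, 205, 0]) cube([753, 247, 1997]); }
translate([421, 4248, 0]) cube([2860, 247, 2550]);
translate([421, 452, 0]) cube([247, 3796, 2550]);
translate([3034, 452, 0]) cube([247, 3796, 2550]);


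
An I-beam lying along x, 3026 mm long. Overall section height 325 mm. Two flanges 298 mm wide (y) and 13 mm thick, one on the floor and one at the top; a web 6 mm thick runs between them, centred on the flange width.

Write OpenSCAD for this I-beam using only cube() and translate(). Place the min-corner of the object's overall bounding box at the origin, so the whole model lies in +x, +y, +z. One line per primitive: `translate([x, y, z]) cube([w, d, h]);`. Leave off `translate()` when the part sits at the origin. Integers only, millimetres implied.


cube([3026, 298, 13]);
translate([0, 146, 13]) cube([3026, 6, 299]);
translate([0, 0, 312]) cube([3026, 298, 13]);


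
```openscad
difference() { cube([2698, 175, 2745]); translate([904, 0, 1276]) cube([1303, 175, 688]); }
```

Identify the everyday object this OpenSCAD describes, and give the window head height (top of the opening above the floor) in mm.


A wall with a window opening. The window head height is 1964 mm.

A wall with a rectangular opening subtracted — a window. Sill at z = 1276, opening 688 mm tall, so the head is at 1276 + 688 = 1964 mm.


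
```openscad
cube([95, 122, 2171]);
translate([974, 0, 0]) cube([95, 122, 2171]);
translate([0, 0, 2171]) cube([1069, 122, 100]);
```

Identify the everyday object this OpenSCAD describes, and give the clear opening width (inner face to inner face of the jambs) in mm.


A door frame. The clear opening width is 879 mm.

Two 2171 mm tall posts with a header on top — a door frame. The left jamb is 95 mm wide at x = 0; the right jamb starts at x = 974. The clear opening is 974 − 95 = 879 mm.


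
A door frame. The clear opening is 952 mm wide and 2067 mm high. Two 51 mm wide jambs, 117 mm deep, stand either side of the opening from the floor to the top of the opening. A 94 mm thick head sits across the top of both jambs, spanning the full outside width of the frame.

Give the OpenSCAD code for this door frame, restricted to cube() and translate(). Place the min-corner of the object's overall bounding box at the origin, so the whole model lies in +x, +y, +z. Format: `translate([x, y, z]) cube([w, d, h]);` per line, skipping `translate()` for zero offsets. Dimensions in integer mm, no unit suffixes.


cube([51, 117, 2067]);
translate([1003, 0, 0]) cube([51, 117, 2067]);
translate([0, 0, 2067]) cube([1054, 117, 94]);


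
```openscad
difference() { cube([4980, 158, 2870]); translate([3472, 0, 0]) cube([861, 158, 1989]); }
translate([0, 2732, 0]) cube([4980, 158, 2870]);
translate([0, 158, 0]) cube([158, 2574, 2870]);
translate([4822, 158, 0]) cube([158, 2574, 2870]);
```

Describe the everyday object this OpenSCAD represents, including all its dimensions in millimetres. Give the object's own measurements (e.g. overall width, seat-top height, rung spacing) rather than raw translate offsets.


A single room: four walls, each 2870 mm tall and 158 mm thick, enclosing an outside footprint 4980×2890 mm (x × y), no floor or roof. The front and back walls (−y and +y sides) run the full x-width; the side walls fit between their inner faces. A door opening 861 mm wide and 1989 mm tall is cut through the front wall from the floor up, its −x edge 3472 mm from the wall's −x end.


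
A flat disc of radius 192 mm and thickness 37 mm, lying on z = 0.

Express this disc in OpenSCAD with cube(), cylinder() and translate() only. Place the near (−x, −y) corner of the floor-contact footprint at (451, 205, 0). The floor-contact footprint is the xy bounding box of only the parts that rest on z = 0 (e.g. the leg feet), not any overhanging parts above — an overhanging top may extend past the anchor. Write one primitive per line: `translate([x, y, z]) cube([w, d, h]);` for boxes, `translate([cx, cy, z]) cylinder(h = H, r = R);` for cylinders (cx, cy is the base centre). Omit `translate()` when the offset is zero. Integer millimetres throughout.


translate([643, 397, 0]) cylinder(h = 37, r = 192);


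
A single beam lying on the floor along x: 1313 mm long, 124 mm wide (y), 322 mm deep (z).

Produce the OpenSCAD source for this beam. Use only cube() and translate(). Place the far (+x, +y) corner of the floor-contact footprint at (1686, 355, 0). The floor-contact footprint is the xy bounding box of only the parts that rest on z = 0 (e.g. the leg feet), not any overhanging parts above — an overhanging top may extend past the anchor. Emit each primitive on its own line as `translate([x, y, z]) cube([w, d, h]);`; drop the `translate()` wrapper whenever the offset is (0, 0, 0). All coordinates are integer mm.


translate([373, 231, 0]) cube([1313, 124, 322]);


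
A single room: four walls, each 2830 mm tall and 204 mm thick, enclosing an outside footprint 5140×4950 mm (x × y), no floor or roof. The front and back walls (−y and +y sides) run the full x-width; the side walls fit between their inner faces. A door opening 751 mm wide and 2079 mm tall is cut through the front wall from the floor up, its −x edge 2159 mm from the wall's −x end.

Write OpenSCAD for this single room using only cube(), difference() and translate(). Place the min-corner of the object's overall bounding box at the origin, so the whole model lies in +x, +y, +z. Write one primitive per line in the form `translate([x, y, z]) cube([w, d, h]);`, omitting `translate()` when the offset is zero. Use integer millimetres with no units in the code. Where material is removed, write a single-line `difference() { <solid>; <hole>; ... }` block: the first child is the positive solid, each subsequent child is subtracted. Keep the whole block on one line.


difference() { cube([5140, 204, 2830]); translate([2159, 0, 0]) cube([751, 204, 2079]); }
translate([0, 4746, 0]) cube([5140, 204, 2830]);
translate([0, 204, 0]) cube([204, 4542, 2830]);
translate([4936, 204, 0]) cube([204, 4542, 2830]);


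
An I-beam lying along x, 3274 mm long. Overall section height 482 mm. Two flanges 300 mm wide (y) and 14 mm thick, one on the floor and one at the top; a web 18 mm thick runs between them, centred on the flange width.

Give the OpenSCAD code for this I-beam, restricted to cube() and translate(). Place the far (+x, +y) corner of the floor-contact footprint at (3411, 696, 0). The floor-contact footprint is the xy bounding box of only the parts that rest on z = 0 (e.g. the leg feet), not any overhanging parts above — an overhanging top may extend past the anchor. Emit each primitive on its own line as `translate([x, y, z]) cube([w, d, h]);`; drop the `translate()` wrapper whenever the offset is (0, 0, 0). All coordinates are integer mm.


translate([137, 396, 0]) cube([3274, 300, 14]);
translate([137, 537, 14]) cube([3274, 18, 454]);
translate([137, 396, 468]) cube([3274, 300, 14]);


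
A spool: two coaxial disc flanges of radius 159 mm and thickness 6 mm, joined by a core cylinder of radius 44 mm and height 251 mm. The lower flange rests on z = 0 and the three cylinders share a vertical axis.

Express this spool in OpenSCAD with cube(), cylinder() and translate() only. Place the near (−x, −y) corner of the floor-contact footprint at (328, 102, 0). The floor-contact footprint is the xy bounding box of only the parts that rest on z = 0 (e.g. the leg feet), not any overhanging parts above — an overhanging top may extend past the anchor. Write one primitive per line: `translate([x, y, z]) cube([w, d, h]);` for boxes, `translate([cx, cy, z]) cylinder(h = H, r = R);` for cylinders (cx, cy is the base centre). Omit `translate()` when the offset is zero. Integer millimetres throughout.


translate([487, 261, 0]) cylinder(h = 6, r = 159);
translate([487, 261, 6]) cylinder(h = 251, r = 44);
translate([487, 261, 257]) cylinder(h = 6, r = 159);


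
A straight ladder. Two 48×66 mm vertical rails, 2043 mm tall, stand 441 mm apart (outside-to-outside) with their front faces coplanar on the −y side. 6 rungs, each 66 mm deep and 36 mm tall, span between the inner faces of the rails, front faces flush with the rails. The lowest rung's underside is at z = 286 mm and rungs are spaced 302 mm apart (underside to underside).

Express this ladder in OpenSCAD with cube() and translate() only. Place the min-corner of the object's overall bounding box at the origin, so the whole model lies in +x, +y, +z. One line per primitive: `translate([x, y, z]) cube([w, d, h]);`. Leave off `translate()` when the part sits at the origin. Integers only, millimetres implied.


cube([48, 66, 2043]);
translate([393, 0, 0]) cube([48, 66, 2043]);
translate([48, 0, 286]) cube([345, 66, 36]);
translate([48, 0, 588]) cube([345, 66, 36]);
translate([48, 0, 890]) cube([345, 66, 36]);
translate([48, 0, 1192]) cube([345, 66, 36]);
translate([48, 0, 1494]) cube([345, 66, 36]);
translate([48, 0, 1796]) cube([345, 66, 36]);


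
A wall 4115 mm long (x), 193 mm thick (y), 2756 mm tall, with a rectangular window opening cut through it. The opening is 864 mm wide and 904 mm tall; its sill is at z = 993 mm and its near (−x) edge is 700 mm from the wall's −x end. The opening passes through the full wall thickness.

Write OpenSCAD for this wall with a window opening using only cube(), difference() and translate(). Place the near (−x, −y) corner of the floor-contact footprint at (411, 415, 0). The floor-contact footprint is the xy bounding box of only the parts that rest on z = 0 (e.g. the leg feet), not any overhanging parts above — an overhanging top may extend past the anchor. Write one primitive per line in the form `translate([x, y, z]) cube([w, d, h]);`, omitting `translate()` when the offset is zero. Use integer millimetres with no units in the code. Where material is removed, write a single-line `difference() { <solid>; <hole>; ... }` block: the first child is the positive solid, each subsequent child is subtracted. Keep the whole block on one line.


difference() { translate([411, 415, 0]) cube([4115, 193, 2756]); translate([1111, 415, 993]) cube([864, 193, 904]); }


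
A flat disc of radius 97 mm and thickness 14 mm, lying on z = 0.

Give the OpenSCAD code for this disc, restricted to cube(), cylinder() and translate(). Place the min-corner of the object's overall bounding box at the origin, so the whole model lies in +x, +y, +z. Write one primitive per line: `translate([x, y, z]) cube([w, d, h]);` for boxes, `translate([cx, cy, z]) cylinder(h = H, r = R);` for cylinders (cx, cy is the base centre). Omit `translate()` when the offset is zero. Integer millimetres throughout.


translate([97, 97, 0]) cylinder(h = 14, r = 97);


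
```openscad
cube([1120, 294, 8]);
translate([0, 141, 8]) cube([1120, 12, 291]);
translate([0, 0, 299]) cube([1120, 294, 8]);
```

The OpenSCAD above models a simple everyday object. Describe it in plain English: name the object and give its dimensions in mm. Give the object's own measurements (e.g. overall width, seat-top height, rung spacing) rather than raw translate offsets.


An I-beam lying along x, 1120 mm long. Overall section height 307 mm. Two flanges 294 mm wide (y) and 8 mm thick, one on the floor and one at the top; a web 12 mm thick runs between them, centred on the flange width.


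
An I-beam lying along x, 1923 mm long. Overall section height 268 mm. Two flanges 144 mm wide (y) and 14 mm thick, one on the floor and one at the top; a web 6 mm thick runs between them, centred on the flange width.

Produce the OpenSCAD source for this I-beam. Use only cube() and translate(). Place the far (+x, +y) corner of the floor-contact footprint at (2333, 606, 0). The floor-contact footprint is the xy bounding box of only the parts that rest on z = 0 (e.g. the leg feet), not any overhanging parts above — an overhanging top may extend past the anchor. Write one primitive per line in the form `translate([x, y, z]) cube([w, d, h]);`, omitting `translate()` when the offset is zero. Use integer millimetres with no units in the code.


translate([410, 462, 0]) cube([1923, 144, 14]);
translate([410, 531, 14]) cube([1923, 6, 240]);
translate([410, 462, 254]) cube([1923, 144, 14]);


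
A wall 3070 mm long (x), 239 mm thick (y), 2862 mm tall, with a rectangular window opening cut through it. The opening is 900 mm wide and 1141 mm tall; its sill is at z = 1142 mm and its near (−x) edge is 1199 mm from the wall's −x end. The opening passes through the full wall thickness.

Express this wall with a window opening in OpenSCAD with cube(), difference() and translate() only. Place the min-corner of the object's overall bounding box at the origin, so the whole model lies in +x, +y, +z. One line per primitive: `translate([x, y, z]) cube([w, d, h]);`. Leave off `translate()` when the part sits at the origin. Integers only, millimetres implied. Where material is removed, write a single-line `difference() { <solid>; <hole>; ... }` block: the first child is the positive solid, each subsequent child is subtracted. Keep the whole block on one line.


difference() { cube([3070, 239, 2862]); translate([1199, 0, 1142]) cube([900, 239, 1141]); }


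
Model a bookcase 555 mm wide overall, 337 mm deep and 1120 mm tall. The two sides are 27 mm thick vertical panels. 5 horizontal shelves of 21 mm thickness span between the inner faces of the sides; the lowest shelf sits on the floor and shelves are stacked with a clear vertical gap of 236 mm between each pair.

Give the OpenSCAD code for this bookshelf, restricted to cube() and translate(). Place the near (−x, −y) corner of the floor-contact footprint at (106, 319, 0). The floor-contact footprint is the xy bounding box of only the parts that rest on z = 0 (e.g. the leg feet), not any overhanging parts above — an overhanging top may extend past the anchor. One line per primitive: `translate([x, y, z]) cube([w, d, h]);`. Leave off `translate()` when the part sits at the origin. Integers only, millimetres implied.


translate([106, 319, 0]) cube([27, 337, 1120]);
translate([634, 319, 0]) cube([27, 337, 1120]);
translate([133, 319, 0]) cube([501, 337, 21]);
translate([133, 319, 257]) cube([501, 337, 21]);
translate([133, 319, 514]) cube([501, 337, 21]);
translate([133, 319, 771]) cube([501, 337, 21]);
translate([133, 319, 1028]) cube([501, 337, 21]);


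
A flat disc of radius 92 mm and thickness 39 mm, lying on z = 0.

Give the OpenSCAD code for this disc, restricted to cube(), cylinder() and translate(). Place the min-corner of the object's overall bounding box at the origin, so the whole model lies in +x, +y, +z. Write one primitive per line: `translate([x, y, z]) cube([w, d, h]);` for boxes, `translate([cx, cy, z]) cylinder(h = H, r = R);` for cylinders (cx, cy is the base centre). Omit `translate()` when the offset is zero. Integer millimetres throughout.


translate([92, 92, 0]) cylinder(h = 39, r = 92);


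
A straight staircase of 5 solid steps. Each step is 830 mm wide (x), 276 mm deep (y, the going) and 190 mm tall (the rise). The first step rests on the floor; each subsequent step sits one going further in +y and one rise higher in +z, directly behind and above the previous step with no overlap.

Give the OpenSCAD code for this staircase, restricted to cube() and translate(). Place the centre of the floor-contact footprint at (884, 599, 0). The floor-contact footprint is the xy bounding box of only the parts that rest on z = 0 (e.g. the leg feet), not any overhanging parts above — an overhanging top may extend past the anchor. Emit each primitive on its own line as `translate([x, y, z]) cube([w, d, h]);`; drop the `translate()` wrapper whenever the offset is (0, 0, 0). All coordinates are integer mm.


translate([469, 461, 0]) cube([830, 276, 190]);
translate([469, 737, 190]) cube([830, 276, 190]);
translate([469, 1013, 380]) cube([830, 276, 190]);
translate([469, 1289, 570]) cube([830, 276, 190]);
translate([469, 1565, 760]) cube([830, 276, 190]);
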